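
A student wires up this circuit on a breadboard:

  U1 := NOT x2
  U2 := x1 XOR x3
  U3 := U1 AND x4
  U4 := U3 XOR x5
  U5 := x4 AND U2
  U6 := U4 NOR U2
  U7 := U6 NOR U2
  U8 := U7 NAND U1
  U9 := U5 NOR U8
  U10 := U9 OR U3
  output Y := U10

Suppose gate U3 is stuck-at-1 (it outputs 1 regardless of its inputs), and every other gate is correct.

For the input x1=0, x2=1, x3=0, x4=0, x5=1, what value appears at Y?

1

Propagate with U3 forced: U1=0, U2=0, U3=1 [stuck-at-1], U4=0, U5=0, U6=1, U7=0, U8=1, U9=0, U10=1.
So Y = 1. (Without the fault it would be 0.)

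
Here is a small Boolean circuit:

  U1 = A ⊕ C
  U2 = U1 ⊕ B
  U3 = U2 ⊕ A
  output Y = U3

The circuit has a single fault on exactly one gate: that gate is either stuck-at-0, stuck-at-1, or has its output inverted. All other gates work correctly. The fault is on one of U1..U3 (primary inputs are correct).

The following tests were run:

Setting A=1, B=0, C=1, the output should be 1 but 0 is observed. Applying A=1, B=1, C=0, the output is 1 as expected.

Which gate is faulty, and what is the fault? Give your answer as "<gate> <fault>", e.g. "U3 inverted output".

U1 stuck-at-1

Fault-free values for test 1 (A=1, B=0, C=1): U1=0, U2=0, U3=1, giving Y=1. Observed 0.
Test 1: faults giving observed 0 are {U1 stuck-at-1, U1 inverted output, U2 stuck-at-1, U2 inverted output, U3 stuck-at-0, U3 inverted output}.
Test 2 (A=1, B=1, C=0): fault-free U1=1, U2=0, U3=1 → 1; observed 1. Eliminates U1 inverted output, U2 stuck-at-1, U2 inverted output, U3 stuck-at-0, U3 inverted output.
Only U1 stuck-at-1 is consistent with every test.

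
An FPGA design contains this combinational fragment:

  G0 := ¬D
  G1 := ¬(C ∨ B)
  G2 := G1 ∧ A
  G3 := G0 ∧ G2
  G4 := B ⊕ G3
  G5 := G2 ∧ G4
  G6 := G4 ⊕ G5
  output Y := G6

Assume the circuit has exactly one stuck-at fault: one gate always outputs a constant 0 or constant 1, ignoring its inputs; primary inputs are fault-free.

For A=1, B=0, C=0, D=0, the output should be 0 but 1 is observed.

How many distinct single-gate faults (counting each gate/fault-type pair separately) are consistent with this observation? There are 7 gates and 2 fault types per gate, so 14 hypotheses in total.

2

Fault-free: G0=1, G1=1, G2=1, G3=1, G4=1, G5=1, G6=0 → 0. Observed 1.
  G0 stuck-at-0: output 0 ✗
  G0 stuck-at-1: output 0 ✗
  G1 stuck-at-0: output 0 ✗
  G1 stuck-at-1: output 0 ✗
  G2 stuck-at-0: output 0 ✗
  G2 stuck-at-1: output 0 ✗
  G3 stuck-at-0: output 0 ✗
  G3 stuck-at-1: output 0 ✗
  G4 stuck-at-0: output 0 ✗
  G4 stuck-at-1: output 0 ✗
  G5 stuck-at-0: output 1 ✓
  G5 stuck-at-1: output 0 ✗
  G6 stuck-at-0: output 0 ✗
  G6 stuck-at-1: output 1 ✓
Consistent faults: {G5 stuck-at-0, G6 stuck-at-1} — 2 in all.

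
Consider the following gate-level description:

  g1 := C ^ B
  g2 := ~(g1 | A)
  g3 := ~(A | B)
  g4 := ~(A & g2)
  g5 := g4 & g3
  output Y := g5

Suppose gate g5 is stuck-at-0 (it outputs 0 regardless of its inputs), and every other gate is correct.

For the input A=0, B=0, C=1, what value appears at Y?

0

Propagate with g5 forced: g1=1, g2=0, g3=1, g4=1, g5=0 [stuck-at-0].
So Y = 0. (Without the fault it would be 1.)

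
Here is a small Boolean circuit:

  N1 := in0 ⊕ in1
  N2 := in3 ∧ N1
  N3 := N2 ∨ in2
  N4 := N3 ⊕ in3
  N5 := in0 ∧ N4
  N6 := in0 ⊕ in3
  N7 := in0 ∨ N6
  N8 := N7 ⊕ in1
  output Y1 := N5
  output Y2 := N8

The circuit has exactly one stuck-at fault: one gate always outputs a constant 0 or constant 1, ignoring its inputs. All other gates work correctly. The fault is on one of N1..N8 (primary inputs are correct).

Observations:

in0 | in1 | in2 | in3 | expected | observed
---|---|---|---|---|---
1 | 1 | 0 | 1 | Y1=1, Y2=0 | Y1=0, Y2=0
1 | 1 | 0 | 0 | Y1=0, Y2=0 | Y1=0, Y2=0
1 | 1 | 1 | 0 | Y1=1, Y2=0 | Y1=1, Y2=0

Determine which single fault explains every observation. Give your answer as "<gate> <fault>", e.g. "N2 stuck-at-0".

N1 stuck-at-1

Fault-free values for test 1 (in0=1, in1=1, in2=0, in3=1): N1=0, N2=0, N3=0, N4=1, N5=1, N6=0, N7=1, N8=0, giving Y1=1, Y2=0. Observed Y1=0, Y2=0.
Test 1: faults giving observed Y1=0, Y2=0 are {N1 stuck-at-1, N2 stuck-at-1, N3 stuck-at-1, N4 stuck-at-0, N5 stuck-at-0}.
Test 2 (in0=1, in1=1, in2=0, in3=0): fault-free N1=0, N2=0, N3=0, N4=0, N5=0, N6=1, N7=1, N8=0 → Y1=0, Y2=0; observed Y1=0, Y2=0. Eliminates N2 stuck-at-1, N3 stuck-at-1.
Test 3 (in0=1, in1=1, in2=1, in3=0): fault-free N1=0, N2=0, N3=1, N4=1, N5=1, N6=1, N7=1, N8=0 → Y1=1, Y2=0; observed Y1=1, Y2=0. Eliminates N4 stuck-at-0, N5 stuck-at-0.
Only N1 stuck-at-1 is consistent with every test.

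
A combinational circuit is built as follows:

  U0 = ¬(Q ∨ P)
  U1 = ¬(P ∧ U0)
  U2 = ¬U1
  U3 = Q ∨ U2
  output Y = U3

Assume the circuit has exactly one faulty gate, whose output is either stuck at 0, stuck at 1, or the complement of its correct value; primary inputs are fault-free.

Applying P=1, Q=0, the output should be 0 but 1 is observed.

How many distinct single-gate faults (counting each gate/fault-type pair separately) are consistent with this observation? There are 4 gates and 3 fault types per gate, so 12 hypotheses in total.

8

Fault-free: U0=0, U1=1, U2=0, U3=0 → 0. Observed 1.
  U0 stuck-at-0: output 0 ✗
  U0 stuck-at-1: output 1 ✓
  U0 inverted output: output 1 ✓
  U1 stuck-at-0: output 1 ✓
  U1 stuck-at-1: output 0 ✗
  U1 inverted output: output 1 ✓
  U2 stuck-at-0: output 0 ✗
  U2 stuck-at-1: output 1 ✓
  U2 inverted output: output 1 ✓
  U3 stuck-at-0: output 0 ✗
  U3 stuck-at-1: output 1 ✓
  U3 inverted output: output 1 ✓
Consistent faults: {U0 stuck-at-1, U0 inverted output, U1 stuck-at-0, U1 inverted output, U2 stuck-at-1, U2 inverted output, U3 stuck-at-1, U3 inverted output} — 8 in all.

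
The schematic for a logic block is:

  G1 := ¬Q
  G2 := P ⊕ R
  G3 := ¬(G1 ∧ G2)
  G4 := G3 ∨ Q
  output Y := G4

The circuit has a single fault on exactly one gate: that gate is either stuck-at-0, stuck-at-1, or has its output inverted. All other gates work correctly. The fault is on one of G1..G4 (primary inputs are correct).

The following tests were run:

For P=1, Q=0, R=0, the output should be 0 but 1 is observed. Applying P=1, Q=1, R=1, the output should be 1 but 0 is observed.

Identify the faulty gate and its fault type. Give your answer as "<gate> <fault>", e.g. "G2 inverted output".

G4 inverted output

Fault-free values for test 1 (P=1, Q=0, R=0): G1=1, G2=1, G3=0, G4=0, giving Y=0. Observed 1.
Test 1: faults giving observed 1 are {G1 stuck-at-0, G1 inverted output, G2 stuck-at-0, G2 inverted output, G3 stuck-at-1, G3 inverted output, G4 stuck-at-1, G4 inverted output}.
Test 2 (P=1, Q=1, R=1): fault-free G1=0, G2=0, G3=1, G4=1 → 1; observed 0. Eliminates G1 stuck-at-0, G1 inverted output, G2 stuck-at-0, G2 inverted output, G3 stuck-at-1, G3 inverted output, G4 stuck-at-1.
Only G4 inverted output is consistent with every test.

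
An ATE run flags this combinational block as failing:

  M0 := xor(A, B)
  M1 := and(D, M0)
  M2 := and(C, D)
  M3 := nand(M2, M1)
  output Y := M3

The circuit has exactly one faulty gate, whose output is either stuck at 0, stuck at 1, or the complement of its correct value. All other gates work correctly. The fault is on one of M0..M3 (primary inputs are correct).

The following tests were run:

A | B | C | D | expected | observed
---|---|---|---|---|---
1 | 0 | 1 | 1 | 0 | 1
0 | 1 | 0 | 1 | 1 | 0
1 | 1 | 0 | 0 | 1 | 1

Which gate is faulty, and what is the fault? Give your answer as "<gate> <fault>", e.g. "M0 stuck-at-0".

M2 inverted output

Fault-free values for test 1 (A=1, B=0, C=1, D=1): M0=1, M1=1, M2=1, M3=0, giving Y=0. Observed 1.
Test 1: faults giving observed 1 are {M0 stuck-at-0, M0 inverted output, M1 stuck-at-0, M1 inverted output, M2 stuck-at-0, M2 inverted output, M3 stuck-at-1, M3 inverted output}.
Test 2 (A=0, B=1, C=0, D=1): fault-free M0=1, M1=1, M2=0, M3=1 → 1; observed 0. Eliminates M0 stuck-at-0, M0 inverted output, M1 stuck-at-0, M1 inverted output, M2 stuck-at-0, M3 stuck-at-1.
Test 3 (A=1, B=1, C=0, D=0): fault-free M0=0, M1=0, M2=0, M3=1 → 1; observed 1. Eliminates M3 inverted output.
Only M2 inverted output is consistent with every test.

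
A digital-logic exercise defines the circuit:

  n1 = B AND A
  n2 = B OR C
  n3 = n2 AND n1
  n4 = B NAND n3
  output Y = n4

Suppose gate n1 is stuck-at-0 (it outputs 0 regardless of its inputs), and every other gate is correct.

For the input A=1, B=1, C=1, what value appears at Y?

Propagate with n1 forced: n1=0 [stuck-at-0], n2=1, n3=0, n4=1.
So Y = 1. (Without the fault it would be 0.)

1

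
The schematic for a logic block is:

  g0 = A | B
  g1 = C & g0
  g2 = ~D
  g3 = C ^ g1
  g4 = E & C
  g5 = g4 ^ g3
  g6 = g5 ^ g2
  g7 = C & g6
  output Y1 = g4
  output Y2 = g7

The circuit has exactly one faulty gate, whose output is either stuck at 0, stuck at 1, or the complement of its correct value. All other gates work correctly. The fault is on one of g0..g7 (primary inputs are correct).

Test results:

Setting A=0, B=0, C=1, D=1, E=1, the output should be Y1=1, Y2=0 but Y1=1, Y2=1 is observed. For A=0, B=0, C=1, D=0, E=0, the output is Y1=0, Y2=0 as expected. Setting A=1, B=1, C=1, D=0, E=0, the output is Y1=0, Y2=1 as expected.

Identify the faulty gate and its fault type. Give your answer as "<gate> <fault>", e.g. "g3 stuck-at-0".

g2 stuck-at-1

Fault-free values for test 1 (A=0, B=0, C=1, D=1, E=1): g0=0, g1=0, g2=0, g3=1, g4=1, g5=0, g6=0, g7=0, giving Y1=1, Y2=0. Observed Y1=1, Y2=1.
Test 1: faults giving observed Y1=1, Y2=1 are {g0 stuck-at-1, g0 inverted output, g1 stuck-at-1, g1 inverted output, g2 stuck-at-1, g2 inverted output, g3 stuck-at-0, g3 inverted output, g5 stuck-at-1, g5 inverted output, g6 stuck-at-1, g6 inverted output, g7 stuck-at-1, g7 inverted output}.
Test 2 (A=0, B=0, C=1, D=0, E=0): fault-free g0=0, g1=0, g2=1, g3=1, g4=0, g5=1, g6=0, g7=0 → Y1=0, Y2=0; observed Y1=0, Y2=0. Eliminates g0 stuck-at-1, g0 inverted output, g1 stuck-at-1, g1 inverted output, g2 inverted output, g3 stuck-at-0, g3 inverted output, g5 inverted output, g6 stuck-at-1, g6 inverted output, g7 stuck-at-1, g7 inverted output.
Test 3 (A=1, B=1, C=1, D=0, E=0): fault-free g0=1, g1=1, g2=1, g3=0, g4=0, g5=0, g6=1, g7=1 → Y1=0, Y2=1; observed Y1=0, Y2=1. Eliminates g5 stuck-at-1.
Only g2 stuck-at-1 is consistent with every test.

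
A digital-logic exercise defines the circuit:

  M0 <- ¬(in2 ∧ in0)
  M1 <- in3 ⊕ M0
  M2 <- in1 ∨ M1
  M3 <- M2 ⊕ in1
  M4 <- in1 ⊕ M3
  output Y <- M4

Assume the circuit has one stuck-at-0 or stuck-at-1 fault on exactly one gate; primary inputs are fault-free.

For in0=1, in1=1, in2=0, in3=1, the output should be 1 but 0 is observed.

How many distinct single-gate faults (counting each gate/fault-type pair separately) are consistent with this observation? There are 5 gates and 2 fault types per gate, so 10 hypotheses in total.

Fault-free: M0=1, M1=0, M2=1, M3=0, M4=1 → 1. Observed 0.
  M0 stuck-at-0: output 1 ✗
  M0 stuck-at-1: output 1 ✗
  M1 stuck-at-0: output 1 ✗
  M1 stuck-at-1: output 1 ✗
  M2 stuck-at-0: output 0 ✓
  M2 stuck-at-1: output 1 ✗
  M3 stuck-at-0: output 1 ✗
  M3 stuck-at-1: output 0 ✓
  M4 stuck-at-0: output 0 ✓
  M4 stuck-at-1: output 1 ✗
Consistent faults: {M2 stuck-at-0, M3 stuck-at-1, M4 stuck-at-0} — 3 in all.

3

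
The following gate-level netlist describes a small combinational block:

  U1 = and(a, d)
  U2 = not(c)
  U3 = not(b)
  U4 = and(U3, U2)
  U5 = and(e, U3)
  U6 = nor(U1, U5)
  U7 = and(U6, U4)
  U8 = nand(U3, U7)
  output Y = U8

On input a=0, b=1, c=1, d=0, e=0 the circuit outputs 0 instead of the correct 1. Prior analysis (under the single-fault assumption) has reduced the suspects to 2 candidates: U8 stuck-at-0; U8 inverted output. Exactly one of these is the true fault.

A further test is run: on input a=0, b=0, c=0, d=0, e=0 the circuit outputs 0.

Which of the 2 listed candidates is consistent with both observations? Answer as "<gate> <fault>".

Evaluate each candidate on input a=0, b=0, c=0, d=0, e=0:
  U8 stuck-at-0: U1=0, U2=1, U3=1, U4=1, U5=0, U6=1, U7=1, U8=0 [stuck-at-0] → 0 — matches
  U8 inverted output: U1=0, U2=1, U3=1, U4=1, U5=0, U6=1, U7=1, U8=1 [inverted output] → 1 — eliminated
Only U8 stuck-at-0 reproduces the observed 0.

U8 stuck-at-0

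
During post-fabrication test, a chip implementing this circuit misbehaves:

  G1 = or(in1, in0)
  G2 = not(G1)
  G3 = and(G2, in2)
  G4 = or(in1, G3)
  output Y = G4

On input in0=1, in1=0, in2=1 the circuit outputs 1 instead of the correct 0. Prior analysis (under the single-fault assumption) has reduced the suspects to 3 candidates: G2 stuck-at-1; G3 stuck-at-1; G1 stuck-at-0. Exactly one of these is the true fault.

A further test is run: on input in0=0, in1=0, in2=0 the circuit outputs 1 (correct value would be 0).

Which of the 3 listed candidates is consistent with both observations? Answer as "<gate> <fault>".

Evaluate each candidate on input in0=0, in1=0, in2=0:
  G2 stuck-at-1: G1=0, G2=1 [stuck-at-1], G3=0, G4=0 → 0 — eliminated
  G3 stuck-at-1: G1=0, G2=1, G3=1 [stuck-at-1], G4=1 → 1 — matches
  G1 stuck-at-0: G1=0 [stuck-at-0], G2=1, G3=0, G4=0 → 0 — eliminated
Only G3 stuck-at-1 reproduces the observed 1.

G3 stuck-at-1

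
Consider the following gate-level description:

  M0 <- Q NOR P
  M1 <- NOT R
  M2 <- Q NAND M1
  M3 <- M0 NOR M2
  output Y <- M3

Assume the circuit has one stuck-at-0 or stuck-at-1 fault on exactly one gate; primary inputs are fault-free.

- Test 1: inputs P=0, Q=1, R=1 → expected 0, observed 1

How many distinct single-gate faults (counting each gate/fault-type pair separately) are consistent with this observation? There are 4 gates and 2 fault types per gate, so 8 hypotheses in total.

3

Fault-free: M0=0, M1=0, M2=1, M3=0 → 0. Observed 1.
  M0 stuck-at-0: output 0 ✗
  M0 stuck-at-1: output 0 ✗
  M1 stuck-at-0: output 0 ✗
  M1 stuck-at-1: output 1 ✓
  M2 stuck-at-0: output 1 ✓
  M2 stuck-at-1: output 0 ✗
  M3 stuck-at-0: output 0 ✗
  M3 stuck-at-1: output 1 ✓
Consistent faults: {M1 stuck-at-1, M2 stuck-at-0, M3 stuck-at-1} — 3 in all.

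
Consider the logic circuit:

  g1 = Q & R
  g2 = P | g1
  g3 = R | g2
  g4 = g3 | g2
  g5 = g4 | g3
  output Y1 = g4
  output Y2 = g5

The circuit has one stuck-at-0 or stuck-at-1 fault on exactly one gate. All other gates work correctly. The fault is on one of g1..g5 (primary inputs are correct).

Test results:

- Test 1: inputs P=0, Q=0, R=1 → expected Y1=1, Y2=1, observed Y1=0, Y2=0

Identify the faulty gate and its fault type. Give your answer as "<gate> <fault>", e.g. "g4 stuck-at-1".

Fault-free values for test 1 (P=0, Q=0, R=1): g1=0, g2=0, g3=1, g4=1, g5=1, giving Y1=1, Y2=1. Observed Y1=0, Y2=0.
Test 1: faults giving observed Y1=0, Y2=0 are {g3 stuck-at-0}.
Only g3 stuck-at-0 is consistent with every test.

g3 stuck-at-0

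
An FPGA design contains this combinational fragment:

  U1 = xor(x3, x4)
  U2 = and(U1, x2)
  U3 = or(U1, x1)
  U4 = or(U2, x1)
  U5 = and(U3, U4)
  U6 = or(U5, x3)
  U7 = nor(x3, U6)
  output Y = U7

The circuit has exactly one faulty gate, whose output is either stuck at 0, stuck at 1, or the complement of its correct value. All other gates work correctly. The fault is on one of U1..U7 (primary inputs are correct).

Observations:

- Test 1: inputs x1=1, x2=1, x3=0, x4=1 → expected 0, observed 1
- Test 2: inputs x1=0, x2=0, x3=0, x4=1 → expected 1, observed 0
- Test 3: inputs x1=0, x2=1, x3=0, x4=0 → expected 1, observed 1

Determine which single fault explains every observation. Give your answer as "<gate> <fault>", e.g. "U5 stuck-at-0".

U4 inverted output

Fault-free values for test 1 (x1=1, x2=1, x3=0, x4=1): U1=1, U2=1, U3=1, U4=1, U5=1, U6=1, U7=0, giving Y=0. Observed 1.
Test 1: faults giving observed 1 are {U3 stuck-at-0, U3 inverted output, U4 stuck-at-0, U4 inverted output, U5 stuck-at-0, U5 inverted output, U6 stuck-at-0, U6 inverted output, U7 stuck-at-1, U7 inverted output}.
Test 2 (x1=0, x2=0, x3=0, x4=1): fault-free U1=1, U2=0, U3=1, U4=0, U5=0, U6=0, U7=1 → 1; observed 0. Eliminates U3 stuck-at-0, U3 inverted output, U4 stuck-at-0, U5 stuck-at-0, U6 stuck-at-0, U7 stuck-at-1.
Test 3 (x1=0, x2=1, x3=0, x4=0): fault-free U1=0, U2=0, U3=0, U4=0, U5=0, U6=0, U7=1 → 1; observed 1. Eliminates U5 inverted output, U6 inverted output, U7 inverted output.
Only U4 inverted output is consistent with every test.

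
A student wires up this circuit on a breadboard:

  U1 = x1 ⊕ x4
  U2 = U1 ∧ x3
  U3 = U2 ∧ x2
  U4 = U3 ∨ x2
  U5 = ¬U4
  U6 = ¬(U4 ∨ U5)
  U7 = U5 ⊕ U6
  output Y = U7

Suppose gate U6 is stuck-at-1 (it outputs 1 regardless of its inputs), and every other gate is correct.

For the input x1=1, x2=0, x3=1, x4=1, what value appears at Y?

Propagate with U6 forced: U1=0, U2=0, U3=0, U4=0, U5=1, U6=1 [stuck-at-1], U7=0.
So Y = 0. (Without the fault it would be 1.)

0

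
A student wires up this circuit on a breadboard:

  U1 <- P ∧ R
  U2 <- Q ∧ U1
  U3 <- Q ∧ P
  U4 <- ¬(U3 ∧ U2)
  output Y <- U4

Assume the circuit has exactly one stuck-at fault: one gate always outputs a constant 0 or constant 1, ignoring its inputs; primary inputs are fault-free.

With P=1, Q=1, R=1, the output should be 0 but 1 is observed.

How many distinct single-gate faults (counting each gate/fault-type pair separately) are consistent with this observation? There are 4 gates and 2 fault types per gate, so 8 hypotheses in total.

Fault-free: U1=1, U2=1, U3=1, U4=0 → 0. Observed 1.
  U1 stuck-at-0: output 1 ✓
  U1 stuck-at-1: output 0 ✗
  U2 stuck-at-0: output 1 ✓
  U2 stuck-at-1: output 0 ✗
  U3 stuck-at-0: output 1 ✓
  U3 stuck-at-1: output 0 ✗
  U4 stuck-at-0: output 0 ✗
  U4 stuck-at-1: output 1 ✓
Consistent faults: {U1 stuck-at-0, U2 stuck-at-0, U3 stuck-at-0, U4 stuck-at-1} — 4 in all.

4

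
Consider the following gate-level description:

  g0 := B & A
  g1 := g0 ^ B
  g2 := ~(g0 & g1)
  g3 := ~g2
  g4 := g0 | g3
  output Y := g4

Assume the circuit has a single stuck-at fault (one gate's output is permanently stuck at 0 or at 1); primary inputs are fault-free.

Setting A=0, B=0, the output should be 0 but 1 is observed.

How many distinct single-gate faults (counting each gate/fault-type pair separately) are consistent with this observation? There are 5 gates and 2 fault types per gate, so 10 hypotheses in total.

4

Fault-free: g0=0, g1=0, g2=1, g3=0, g4=0 → 0. Observed 1.
  g0 stuck-at-0: output 0 ✗
  g0 stuck-at-1: output 1 ✓
  g1 stuck-at-0: output 0 ✗
  g1 stuck-at-1: output 0 ✗
  g2 stuck-at-0: output 1 ✓
  g2 stuck-at-1: output 0 ✗
  g3 stuck-at-0: output 0 ✗
  g3 stuck-at-1: output 1 ✓
  g4 stuck-at-0: output 0 ✗
  g4 stuck-at-1: output 1 ✓
Consistent faults: {g0 stuck-at-1, g2 stuck-at-0, g3 stuck-at-1, g4 stuck-at-1} — 4 in all.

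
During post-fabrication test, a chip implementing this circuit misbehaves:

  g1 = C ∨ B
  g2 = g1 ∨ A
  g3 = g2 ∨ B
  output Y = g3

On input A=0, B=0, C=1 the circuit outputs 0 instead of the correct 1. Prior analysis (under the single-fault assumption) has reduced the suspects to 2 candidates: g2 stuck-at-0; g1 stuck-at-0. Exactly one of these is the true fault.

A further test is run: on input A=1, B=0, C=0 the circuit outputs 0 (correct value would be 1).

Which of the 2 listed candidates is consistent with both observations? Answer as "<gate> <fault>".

Evaluate each candidate on input A=1, B=0, C=0:
  g2 stuck-at-0: g1=0, g2=0 [stuck-at-0], g3=0 → 0 — matches
  g1 stuck-at-0: g1=0 [stuck-at-0], g2=1, g3=1 → 1 — eliminated
Only g2 stuck-at-0 reproduces the observed 0.

g2 stuck-at-0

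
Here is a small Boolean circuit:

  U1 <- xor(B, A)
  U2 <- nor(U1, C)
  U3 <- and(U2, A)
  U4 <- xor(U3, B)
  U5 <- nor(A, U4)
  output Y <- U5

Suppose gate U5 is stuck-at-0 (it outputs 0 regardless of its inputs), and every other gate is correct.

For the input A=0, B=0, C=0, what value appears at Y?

Propagate with U5 forced: U1=0, U2=1, U3=0, U4=0, U5=0 [stuck-at-0].
So Y = 0. (Without the fault it would be 1.)

0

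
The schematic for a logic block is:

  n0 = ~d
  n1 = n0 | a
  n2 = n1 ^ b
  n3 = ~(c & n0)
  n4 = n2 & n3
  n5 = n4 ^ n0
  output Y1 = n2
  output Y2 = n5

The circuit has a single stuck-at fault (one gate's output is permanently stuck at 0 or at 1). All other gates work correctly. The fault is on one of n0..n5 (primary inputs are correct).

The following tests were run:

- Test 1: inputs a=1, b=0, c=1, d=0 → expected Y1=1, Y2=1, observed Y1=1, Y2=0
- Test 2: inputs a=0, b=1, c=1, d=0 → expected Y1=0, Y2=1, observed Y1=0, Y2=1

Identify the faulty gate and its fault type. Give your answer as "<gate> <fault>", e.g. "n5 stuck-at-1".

Fault-free values for test 1 (a=1, b=0, c=1, d=0): n0=1, n1=1, n2=1, n3=0, n4=0, n5=1, giving Y1=1, Y2=1. Observed Y1=1, Y2=0.
Test 1: faults giving observed Y1=1, Y2=0 are {n3 stuck-at-1, n4 stuck-at-1, n5 stuck-at-0}.
Test 2 (a=0, b=1, c=1, d=0): fault-free n0=1, n1=1, n2=0, n3=0, n4=0, n5=1 → Y1=0, Y2=1; observed Y1=0, Y2=1. Eliminates n4 stuck-at-1, n5 stuck-at-0.
Only n3 stuck-at-1 is consistent with every test.

n3 stuck-at-1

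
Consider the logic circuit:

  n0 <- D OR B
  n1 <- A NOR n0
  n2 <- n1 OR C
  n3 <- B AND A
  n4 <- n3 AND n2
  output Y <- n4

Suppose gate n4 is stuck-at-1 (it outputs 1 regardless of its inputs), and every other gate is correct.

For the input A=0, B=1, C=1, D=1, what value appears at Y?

1

Propagate with n4 forced: n0=1, n1=0, n2=1, n3=0, n4=1 [stuck-at-1].
So Y = 1. (Without the fault it would be 0.)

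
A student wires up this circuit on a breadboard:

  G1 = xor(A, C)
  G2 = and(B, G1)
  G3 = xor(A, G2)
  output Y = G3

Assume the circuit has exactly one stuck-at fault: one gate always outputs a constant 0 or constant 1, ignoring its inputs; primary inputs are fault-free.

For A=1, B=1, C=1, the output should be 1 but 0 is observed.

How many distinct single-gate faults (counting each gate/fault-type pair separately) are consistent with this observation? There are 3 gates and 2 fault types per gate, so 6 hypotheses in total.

Fault-free: G1=0, G2=0, G3=1 → 1. Observed 0.
  G1 stuck-at-0: output 1 ✗
  G1 stuck-at-1: output 0 ✓
  G2 stuck-at-0: output 1 ✗
  G2 stuck-at-1: output 0 ✓
  G3 stuck-at-0: output 0 ✓
  G3 stuck-at-1: output 1 ✗
Consistent faults: {G1 stuck-at-1, G2 stuck-at-1, G3 stuck-at-0} — 3 in all.

3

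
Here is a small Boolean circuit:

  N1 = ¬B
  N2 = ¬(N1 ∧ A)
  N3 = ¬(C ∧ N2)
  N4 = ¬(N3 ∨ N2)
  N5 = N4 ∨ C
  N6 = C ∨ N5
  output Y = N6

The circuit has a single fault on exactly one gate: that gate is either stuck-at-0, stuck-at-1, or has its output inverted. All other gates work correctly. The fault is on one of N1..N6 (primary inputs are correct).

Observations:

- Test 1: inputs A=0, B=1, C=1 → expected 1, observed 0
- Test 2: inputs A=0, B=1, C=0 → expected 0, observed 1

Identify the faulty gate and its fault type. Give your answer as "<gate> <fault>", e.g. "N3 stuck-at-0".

N6 inverted output

Fault-free values for test 1 (A=0, B=1, C=1): N1=0, N2=1, N3=0, N4=0, N5=1, N6=1, giving Y=1. Observed 0.
Test 1: faults giving observed 0 are {N6 stuck-at-0, N6 inverted output}.
Test 2 (A=0, B=1, C=0): fault-free N1=0, N2=1, N3=1, N4=0, N5=0, N6=0 → 0; observed 1. Eliminates N6 stuck-at-0.
Only N6 inverted output is consistent with every test.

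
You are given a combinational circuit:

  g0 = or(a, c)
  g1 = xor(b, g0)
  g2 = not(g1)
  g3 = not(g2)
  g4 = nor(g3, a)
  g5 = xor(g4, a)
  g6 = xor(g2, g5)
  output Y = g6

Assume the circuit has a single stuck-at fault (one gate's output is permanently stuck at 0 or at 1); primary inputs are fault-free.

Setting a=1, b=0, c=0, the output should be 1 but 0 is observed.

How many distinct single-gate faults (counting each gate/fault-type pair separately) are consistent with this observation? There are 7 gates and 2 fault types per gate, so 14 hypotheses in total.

6

Fault-free: g0=1, g1=1, g2=0, g3=1, g4=0, g5=1, g6=1 → 1. Observed 0.
  g0 stuck-at-0: output 0 ✓
  g0 stuck-at-1: output 1 ✗
  g1 stuck-at-0: output 0 ✓
  g1 stuck-at-1: output 1 ✗
  g2 stuck-at-0: output 1 ✗
  g2 stuck-at-1: output 0 ✓
  g3 stuck-at-0: output 1 ✗
  g3 stuck-at-1: output 1 ✗
  g4 stuck-at-0: output 1 ✗
  g4 stuck-at-1: output 0 ✓
  g5 stuck-at-0: output 0 ✓
  g5 stuck-at-1: output 1 ✗
  g6 stuck-at-0: output 0 ✓
  g6 stuck-at-1: output 1 ✗
Consistent faults: {g0 stuck-at-0, g1 stuck-at-0, g2 stuck-at-1, g4 stuck-at-1, g5 stuck-at-0, g6 stuck-at-0} — 6 in all.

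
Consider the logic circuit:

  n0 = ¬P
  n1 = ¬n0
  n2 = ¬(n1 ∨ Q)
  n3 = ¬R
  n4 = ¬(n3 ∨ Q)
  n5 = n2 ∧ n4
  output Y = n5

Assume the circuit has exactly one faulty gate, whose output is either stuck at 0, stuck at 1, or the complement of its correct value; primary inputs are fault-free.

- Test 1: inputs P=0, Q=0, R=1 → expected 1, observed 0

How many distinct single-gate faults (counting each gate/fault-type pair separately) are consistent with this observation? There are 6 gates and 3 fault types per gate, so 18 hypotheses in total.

12

Fault-free: n0=1, n1=0, n2=1, n3=0, n4=1, n5=1 → 1. Observed 0.
  n0: stuck-at-0, inverted output ✓; others ✗
  n1: stuck-at-1, inverted output ✓; others ✗
  n2: stuck-at-0, inverted output ✓; others ✗
  n3: stuck-at-1, inverted output ✓; others ✗
  n4: stuck-at-0, inverted output ✓; others ✗
  n5: stuck-at-0, inverted output ✓; others ✗
Consistent faults: {n0 stuck-at-0, n0 inverted output, n1 stuck-at-1, n1 inverted output, n2 stuck-at-0, n2 inverted output, n3 stuck-at-1, n3 inverted output, n4 stuck-at-0, n4 inverted output, n5 stuck-at-0, n5 inverted output} — 12 in all.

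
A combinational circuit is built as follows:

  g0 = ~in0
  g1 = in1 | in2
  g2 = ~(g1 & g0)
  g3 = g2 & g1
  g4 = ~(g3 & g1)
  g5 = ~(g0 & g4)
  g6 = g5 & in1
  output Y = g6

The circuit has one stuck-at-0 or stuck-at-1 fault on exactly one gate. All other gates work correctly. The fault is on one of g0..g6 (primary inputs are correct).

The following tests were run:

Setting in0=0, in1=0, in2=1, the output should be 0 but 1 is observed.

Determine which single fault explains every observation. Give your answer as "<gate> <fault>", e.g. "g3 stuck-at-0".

Fault-free values for test 1 (in0=0, in1=0, in2=1): g0=1, g1=1, g2=0, g3=0, g4=1, g5=0, g6=0, giving Y=0. Observed 1.
Test 1: faults giving observed 1 are {g6 stuck-at-1}.
Only g6 stuck-at-1 is consistent with every test.

g6 stuck-at-1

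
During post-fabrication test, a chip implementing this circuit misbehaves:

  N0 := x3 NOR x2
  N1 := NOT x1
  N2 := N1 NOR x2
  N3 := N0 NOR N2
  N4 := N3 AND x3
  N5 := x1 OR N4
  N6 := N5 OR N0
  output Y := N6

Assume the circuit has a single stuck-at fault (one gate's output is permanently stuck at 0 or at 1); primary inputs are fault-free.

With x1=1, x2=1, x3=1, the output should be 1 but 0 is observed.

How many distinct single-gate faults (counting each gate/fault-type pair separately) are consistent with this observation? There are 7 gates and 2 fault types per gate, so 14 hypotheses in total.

Fault-free: N0=0, N1=0, N2=0, N3=1, N4=1, N5=1, N6=1 → 1. Observed 0.
  N0 stuck-at-0: output 1 ✗
  N0 stuck-at-1: output 1 ✗
  N1 stuck-at-0: output 1 ✗
  N1 stuck-at-1: output 1 ✗
  N2 stuck-at-0: output 1 ✗
  N2 stuck-at-1: output 1 ✗
  N3 stuck-at-0: output 1 ✗
  N3 stuck-at-1: output 1 ✗
  N4 stuck-at-0: output 1 ✗
  N4 stuck-at-1: output 1 ✗
  N5 stuck-at-0: output 0 ✓
  N5 stuck-at-1: output 1 ✗
  N6 stuck-at-0: output 0 ✓
  N6 stuck-at-1: output 1 ✗
Consistent faults: {N5 stuck-at-0, N6 stuck-at-0} — 2 in all.

2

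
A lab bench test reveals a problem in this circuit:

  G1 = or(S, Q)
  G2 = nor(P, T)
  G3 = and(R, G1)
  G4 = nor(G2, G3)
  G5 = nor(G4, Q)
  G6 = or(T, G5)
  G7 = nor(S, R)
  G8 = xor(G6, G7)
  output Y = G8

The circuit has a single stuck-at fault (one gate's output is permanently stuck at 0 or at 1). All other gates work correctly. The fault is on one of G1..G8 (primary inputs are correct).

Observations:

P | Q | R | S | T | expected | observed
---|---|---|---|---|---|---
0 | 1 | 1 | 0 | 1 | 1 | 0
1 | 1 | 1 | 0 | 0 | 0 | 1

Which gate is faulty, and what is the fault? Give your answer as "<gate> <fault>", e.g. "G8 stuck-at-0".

G7 stuck-at-1

Fault-free values for test 1 (P=0, Q=1, R=1, S=0, T=1): G1=1, G2=0, G3=1, G4=0, G5=0, G6=1, G7=0, G8=1, giving Y=1. Observed 0.
Test 1: faults giving observed 0 are {G6 stuck-at-0, G7 stuck-at-1, G8 stuck-at-0}.
Test 2 (P=1, Q=1, R=1, S=0, T=0): fault-free G1=1, G2=0, G3=1, G4=0, G5=0, G6=0, G7=0, G8=0 → 0; observed 1. Eliminates G6 stuck-at-0, G8 stuck-at-0.
Only G7 stuck-at-1 is consistent with every test.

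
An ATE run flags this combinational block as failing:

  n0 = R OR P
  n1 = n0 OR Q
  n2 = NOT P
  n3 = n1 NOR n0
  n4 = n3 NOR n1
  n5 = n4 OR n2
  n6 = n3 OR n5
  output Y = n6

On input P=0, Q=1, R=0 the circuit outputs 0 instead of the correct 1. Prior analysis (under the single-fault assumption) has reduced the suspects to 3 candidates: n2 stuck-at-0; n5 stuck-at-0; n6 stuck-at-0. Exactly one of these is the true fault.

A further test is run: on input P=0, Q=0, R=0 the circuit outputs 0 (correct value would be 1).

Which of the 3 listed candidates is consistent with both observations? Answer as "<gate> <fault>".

n6 stuck-at-0

Evaluate each candidate on input P=0, Q=0, R=0:
  n2 stuck-at-0: n0=0, n1=0, n2=0 [stuck-at-0], n3=1, n4=0, n5=0, n6=1 → 1 — eliminated
  n5 stuck-at-0: n0=0, n1=0, n2=1, n3=1, n4=0, n5=0 [stuck-at-0], n6=1 → 1 — eliminated
  n6 stuck-at-0: n0=0, n1=0, n2=1, n3=1, n4=0, n5=1, n6=0 [stuck-at-0] → 0 — matches
Only n6 stuck-at-0 reproduces the observed 0.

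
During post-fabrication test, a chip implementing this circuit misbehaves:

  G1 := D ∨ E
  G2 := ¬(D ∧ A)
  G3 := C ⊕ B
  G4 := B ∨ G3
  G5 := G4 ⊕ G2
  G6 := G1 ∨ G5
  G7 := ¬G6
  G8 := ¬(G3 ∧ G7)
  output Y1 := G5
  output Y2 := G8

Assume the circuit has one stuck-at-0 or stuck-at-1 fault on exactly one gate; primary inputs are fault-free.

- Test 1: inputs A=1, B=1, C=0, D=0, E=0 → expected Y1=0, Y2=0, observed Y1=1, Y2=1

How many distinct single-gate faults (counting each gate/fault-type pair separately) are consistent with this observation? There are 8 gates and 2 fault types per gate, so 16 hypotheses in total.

Fault-free: G1=0, G2=1, G3=1, G4=1, G5=0, G6=0, G7=1, G8=0 → Y1=0, Y2=0. Observed Y1=1, Y2=1.
  G1: none of the 2 fault types match ✗
  G2: stuck-at-0 ✓; others ✗
  G3: none of the 2 fault types match ✗
  G4: stuck-at-0 ✓; others ✗
  G5: stuck-at-1 ✓; others ✗
  G6: none of the 2 fault types match ✗
  G7: none of the 2 fault types match ✗
  G8: none of the 2 fault types match ✗
Consistent faults: {G2 stuck-at-0, G4 stuck-at-0, G5 stuck-at-1} — 3 in all.

3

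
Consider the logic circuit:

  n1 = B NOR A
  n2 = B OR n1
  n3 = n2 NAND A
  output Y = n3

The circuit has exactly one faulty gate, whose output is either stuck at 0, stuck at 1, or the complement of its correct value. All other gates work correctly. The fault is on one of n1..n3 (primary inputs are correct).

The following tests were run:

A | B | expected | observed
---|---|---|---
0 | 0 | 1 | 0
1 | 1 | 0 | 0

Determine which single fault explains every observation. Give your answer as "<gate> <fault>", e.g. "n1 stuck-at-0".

n3 stuck-at-0

Fault-free values for test 1 (A=0, B=0): n1=1, n2=1, n3=1, giving Y=1. Observed 0.
Test 1: faults giving observed 0 are {n3 stuck-at-0, n3 inverted output}.
Test 2 (A=1, B=1): fault-free n1=0, n2=1, n3=0 → 0; observed 0. Eliminates n3 inverted output.
Only n3 stuck-at-0 is consistent with every test.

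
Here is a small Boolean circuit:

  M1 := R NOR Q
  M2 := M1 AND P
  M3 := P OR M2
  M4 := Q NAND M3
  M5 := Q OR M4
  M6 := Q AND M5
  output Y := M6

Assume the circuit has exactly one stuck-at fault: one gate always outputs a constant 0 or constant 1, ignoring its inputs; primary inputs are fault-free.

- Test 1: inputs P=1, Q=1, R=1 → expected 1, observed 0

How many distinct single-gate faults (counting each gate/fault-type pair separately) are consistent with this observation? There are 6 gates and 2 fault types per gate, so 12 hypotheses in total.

2

Fault-free: M1=0, M2=0, M3=1, M4=0, M5=1, M6=1 → 1. Observed 0.
  M1 stuck-at-0: output 1 ✗
  M1 stuck-at-1: output 1 ✗
  M2 stuck-at-0: output 1 ✗
  M2 stuck-at-1: output 1 ✗
  M3 stuck-at-0: output 1 ✗
  M3 stuck-at-1: output 1 ✗
  M4 stuck-at-0: output 1 ✗
  M4 stuck-at-1: output 1 ✗
  M5 stuck-at-0: output 0 ✓
  M5 stuck-at-1: output 1 ✗
  M6 stuck-at-0: output 0 ✓
  M6 stuck-at-1: output 1 ✗
Consistent faults: {M5 stuck-at-0, M6 stuck-at-0} — 2 in all.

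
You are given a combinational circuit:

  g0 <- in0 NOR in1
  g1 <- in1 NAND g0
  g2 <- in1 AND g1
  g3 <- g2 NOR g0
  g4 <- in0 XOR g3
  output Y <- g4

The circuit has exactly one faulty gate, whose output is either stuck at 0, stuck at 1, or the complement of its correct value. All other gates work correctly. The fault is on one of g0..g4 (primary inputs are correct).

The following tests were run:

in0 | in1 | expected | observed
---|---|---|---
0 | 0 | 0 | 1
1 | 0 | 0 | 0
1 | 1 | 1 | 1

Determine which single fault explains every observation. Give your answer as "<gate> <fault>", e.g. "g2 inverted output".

g0 stuck-at-0

Fault-free values for test 1 (in0=0, in1=0): g0=1, g1=1, g2=0, g3=0, g4=0, giving Y=0. Observed 1.
Test 1: faults giving observed 1 are {g0 stuck-at-0, g0 inverted output, g3 stuck-at-1, g3 inverted output, g4 stuck-at-1, g4 inverted output}.
Test 2 (in0=1, in1=0): fault-free g0=0, g1=1, g2=0, g3=1, g4=0 → 0; observed 0. Eliminates g0 inverted output, g3 inverted output, g4 stuck-at-1, g4 inverted output.
Test 3 (in0=1, in1=1): fault-free g0=0, g1=1, g2=1, g3=0, g4=1 → 1; observed 1. Eliminates g3 stuck-at-1.
Only g0 stuck-at-0 is consistent with every test.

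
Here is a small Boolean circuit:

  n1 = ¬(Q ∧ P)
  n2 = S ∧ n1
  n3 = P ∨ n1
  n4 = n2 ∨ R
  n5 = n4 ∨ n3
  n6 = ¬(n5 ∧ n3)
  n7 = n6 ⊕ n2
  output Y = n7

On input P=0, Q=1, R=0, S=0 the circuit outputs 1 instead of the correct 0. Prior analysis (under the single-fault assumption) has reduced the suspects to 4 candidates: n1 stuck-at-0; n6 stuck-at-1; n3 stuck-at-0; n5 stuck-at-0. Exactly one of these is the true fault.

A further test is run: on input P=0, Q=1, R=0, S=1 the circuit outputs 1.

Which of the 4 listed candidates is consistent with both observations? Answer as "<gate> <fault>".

n1 stuck-at-0

Evaluate each candidate on input P=0, Q=1, R=0, S=1:
  n1 stuck-at-0: n1=0 [stuck-at-0], n2=0, n3=0, n4=0, n5=0, n6=1, n7=1 → 1 — matches
  n6 stuck-at-1: n1=1, n2=1, n3=1, n4=1, n5=1, n6=1 [stuck-at-1], n7=0 → 0 — eliminated
  n3 stuck-at-0: n1=1, n2=1, n3=0 [stuck-at-0], n4=1, n5=1, n6=1, n7=0 → 0 — eliminated
  n5 stuck-at-0: n1=1, n2=1, n3=1, n4=1, n5=0 [stuck-at-0], n6=1, n7=0 → 0 — eliminated
Only n1 stuck-at-0 reproduces the observed 1.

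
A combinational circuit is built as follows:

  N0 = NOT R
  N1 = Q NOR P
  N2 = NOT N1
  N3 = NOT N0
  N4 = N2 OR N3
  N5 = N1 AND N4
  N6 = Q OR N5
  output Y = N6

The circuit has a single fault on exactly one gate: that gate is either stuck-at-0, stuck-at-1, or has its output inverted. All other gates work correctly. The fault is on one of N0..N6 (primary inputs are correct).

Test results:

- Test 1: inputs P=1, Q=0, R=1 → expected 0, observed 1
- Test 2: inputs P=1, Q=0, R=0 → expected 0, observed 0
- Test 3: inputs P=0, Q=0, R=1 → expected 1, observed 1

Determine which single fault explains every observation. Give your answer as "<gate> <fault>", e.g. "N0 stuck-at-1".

Fault-free values for test 1 (P=1, Q=0, R=1): N0=0, N1=0, N2=1, N3=1, N4=1, N5=0, N6=0, giving Y=0. Observed 1.
Test 1: faults giving observed 1 are {N1 stuck-at-1, N1 inverted output, N5 stuck-at-1, N5 inverted output, N6 stuck-at-1, N6 inverted output}.
Test 2 (P=1, Q=0, R=0): fault-free N0=1, N1=0, N2=1, N3=0, N4=1, N5=0, N6=0 → 0; observed 0. Eliminates N5 stuck-at-1, N5 inverted output, N6 stuck-at-1, N6 inverted output.
Test 3 (P=0, Q=0, R=1): fault-free N0=0, N1=1, N2=0, N3=1, N4=1, N5=1, N6=1 → 1; observed 1. Eliminates N1 inverted output.
Only N1 stuck-at-1 is consistent with every test.

N1 stuck-at-1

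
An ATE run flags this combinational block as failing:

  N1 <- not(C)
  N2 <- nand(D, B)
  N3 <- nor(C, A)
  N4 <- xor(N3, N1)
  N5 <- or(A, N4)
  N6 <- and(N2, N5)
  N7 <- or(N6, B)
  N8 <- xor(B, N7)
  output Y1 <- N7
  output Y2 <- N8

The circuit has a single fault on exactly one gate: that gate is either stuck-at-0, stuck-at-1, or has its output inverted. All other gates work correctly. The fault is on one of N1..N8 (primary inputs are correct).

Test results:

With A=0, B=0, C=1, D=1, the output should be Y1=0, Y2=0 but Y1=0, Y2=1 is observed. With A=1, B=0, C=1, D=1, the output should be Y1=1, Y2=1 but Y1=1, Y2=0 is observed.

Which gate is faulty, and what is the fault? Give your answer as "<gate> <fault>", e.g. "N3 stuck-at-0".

N8 inverted output

Fault-free values for test 1 (A=0, B=0, C=1, D=1): N1=0, N2=1, N3=0, N4=0, N5=0, N6=0, N7=0, N8=0, giving Y1=0, Y2=0. Observed Y1=0, Y2=1.
Test 1: faults giving observed Y1=0, Y2=1 are {N8 stuck-at-1, N8 inverted output}.
Test 2 (A=1, B=0, C=1, D=1): fault-free N1=0, N2=1, N3=0, N4=0, N5=1, N6=1, N7=1, N8=1 → Y1=1, Y2=1; observed Y1=1, Y2=0. Eliminates N8 stuck-at-1.
Only N8 inverted output is consistent with every test.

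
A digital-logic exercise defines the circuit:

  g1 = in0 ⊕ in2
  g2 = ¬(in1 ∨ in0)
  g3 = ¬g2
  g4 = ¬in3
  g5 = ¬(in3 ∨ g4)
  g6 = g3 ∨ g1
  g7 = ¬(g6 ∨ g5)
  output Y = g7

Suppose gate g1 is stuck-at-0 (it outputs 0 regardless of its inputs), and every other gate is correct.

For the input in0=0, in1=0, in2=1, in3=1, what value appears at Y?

Propagate with g1 forced: g1=0 [stuck-at-0], g2=1, g3=0, g4=0, g5=0, g6=0, g7=1.
So Y = 1. (Without the fault it would be 0.)

1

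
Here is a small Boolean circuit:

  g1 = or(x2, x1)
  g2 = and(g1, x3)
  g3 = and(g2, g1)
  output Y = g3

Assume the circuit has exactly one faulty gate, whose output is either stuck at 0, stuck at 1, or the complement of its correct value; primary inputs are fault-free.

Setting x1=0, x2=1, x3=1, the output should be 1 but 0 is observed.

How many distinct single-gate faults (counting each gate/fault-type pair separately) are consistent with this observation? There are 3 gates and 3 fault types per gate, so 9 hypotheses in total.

6

Fault-free: g1=1, g2=1, g3=1 → 1. Observed 0.
  g1 stuck-at-0: output 0 ✓
  g1 stuck-at-1: output 1 ✗
  g1 inverted output: output 0 ✓
  g2 stuck-at-0: output 0 ✓
  g2 stuck-at-1: output 1 ✗
  g2 inverted output: output 0 ✓
  g3 stuck-at-0: output 0 ✓
  g3 stuck-at-1: output 1 ✗
  g3 inverted output: output 0 ✓
Consistent faults: {g1 stuck-at-0, g1 inverted output, g2 stuck-at-0, g2 inverted output, g3 stuck-at-0, g3 inverted output} — 6 in all.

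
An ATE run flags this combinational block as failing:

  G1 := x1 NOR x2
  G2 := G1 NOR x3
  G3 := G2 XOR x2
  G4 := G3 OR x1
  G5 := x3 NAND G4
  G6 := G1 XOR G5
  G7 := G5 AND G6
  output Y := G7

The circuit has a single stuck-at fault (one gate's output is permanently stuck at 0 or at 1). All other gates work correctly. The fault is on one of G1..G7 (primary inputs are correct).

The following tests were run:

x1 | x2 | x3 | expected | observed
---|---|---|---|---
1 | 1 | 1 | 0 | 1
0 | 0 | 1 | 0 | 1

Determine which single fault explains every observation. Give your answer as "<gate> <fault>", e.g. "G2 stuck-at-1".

G7 stuck-at-1

Fault-free values for test 1 (x1=1, x2=1, x3=1): G1=0, G2=0, G3=1, G4=1, G5=0, G6=0, G7=0, giving Y=0. Observed 1.
Test 1: faults giving observed 1 are {G4 stuck-at-0, G5 stuck-at-1, G7 stuck-at-1}.
Test 2 (x1=0, x2=0, x3=1): fault-free G1=1, G2=0, G3=0, G4=0, G5=1, G6=0, G7=0 → 0; observed 1. Eliminates G4 stuck-at-0, G5 stuck-at-1.
Only G7 stuck-at-1 is consistent with every test.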